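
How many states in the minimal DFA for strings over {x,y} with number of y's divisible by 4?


Track (count of y) mod 4: states 0..3, accept at 0
Minimal DFA: 4 states


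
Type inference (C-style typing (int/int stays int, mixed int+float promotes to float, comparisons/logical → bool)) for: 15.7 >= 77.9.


Operand types: float >= float
Rule: comparison yields bool
Result type: bool


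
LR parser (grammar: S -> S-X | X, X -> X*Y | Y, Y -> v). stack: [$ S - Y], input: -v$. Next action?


'Y' (not preceded by X*) is the handle for X -> Y
Action: reduce (X -> Y)


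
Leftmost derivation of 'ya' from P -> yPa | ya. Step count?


Derivation: P => ya
Steps: 1


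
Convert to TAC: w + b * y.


Break into single-operator statements:
t1 = b * y
t2 = w + t1


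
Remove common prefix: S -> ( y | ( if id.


Common prefix: '('
Factored: S -> ( S', S' -> y | if id


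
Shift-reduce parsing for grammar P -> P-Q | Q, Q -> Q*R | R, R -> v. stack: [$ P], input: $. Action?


start symbol P on stack, input exhausted
Action: accept


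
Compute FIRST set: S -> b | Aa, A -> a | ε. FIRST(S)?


Per alternative of S: FIRST(b) = {b}; FIRST(Aa) = {a}
FIRST(S) = {a, b}


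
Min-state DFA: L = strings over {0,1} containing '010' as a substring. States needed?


KMP-style automaton: 3 progress states + 1 absorbing accept = 4
Minimal DFA: 4 states


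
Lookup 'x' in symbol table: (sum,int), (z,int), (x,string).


Lookup 'x' → type string


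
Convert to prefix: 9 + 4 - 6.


left-to-right (same/higher precedence on left): tree is (- (+ 9 4) 6)
Prefix: - + 9 4 6


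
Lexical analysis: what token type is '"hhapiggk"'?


Pattern: double-quoted sequence
Type: STRING_LITERAL


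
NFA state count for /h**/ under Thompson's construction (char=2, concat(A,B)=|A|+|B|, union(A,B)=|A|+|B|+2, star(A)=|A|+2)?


Syntax tree has 1 char leaf(s), 0 union(s), 2 star(s)
chars contribute 1×2 = 2; each union adds +2; each star adds +2
Total: 2 + 0 + 4 = 6 states


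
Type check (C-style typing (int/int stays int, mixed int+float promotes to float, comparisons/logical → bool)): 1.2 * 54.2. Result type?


Operand types: float * float
Rule: mixed int/float promotes to float; int/int stays int
Result type: float


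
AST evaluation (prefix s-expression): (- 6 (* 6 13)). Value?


Evaluate inner: (* 6 13) = 78
Evaluate root: (- 6 78) = -72
Result: -72


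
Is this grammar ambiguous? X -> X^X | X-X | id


'id^id-id' has two parse trees (no precedence encoded between ^ and -)
Ambiguous


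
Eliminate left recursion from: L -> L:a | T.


Left-recursive alternatives: L:a; non-recursive: T
Introduce L': L -> TL', L' -> :aL' | ε


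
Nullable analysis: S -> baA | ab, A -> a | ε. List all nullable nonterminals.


A nonterminal is nullable iff some alternative derives ε (directly, or every symbol in it is nullable)
Nullable: {A}


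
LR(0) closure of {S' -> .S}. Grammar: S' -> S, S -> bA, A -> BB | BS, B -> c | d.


Start: S' -> .S
For each item with dot before a nonterminal B, add B -> .γ for every B-production
Closure: [S' -> .S, S -> .bA]


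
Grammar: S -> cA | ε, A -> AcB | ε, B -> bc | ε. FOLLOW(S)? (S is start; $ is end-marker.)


$ ∈ FOLLOW(S). For each A -> αBβ: add FIRST(β)\{ε} to FOLLOW(B); if β nullable, add FOLLOW(A).
FOLLOW(S) = {$}


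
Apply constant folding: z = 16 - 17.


16 - 17 = -1 at compile time
Optimized: z = -1


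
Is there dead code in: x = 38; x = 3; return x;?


first assignment to x is overwritten before any read
Dead: 'x = 38'


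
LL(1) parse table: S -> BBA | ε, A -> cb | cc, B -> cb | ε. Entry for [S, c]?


For [S, c]: 'c' ∈ FIRST(BBA)
Entry: S -> BBA


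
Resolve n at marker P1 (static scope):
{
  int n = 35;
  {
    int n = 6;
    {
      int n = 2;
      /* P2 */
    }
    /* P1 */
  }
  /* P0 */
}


n declared in the same block as P1
n = 6


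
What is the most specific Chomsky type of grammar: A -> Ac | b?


Left-linear: every RHS is a terminal or one nonterminal followed by a terminal
Classification: Type 3 (Regular)


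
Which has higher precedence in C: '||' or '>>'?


'>>' is shift (level 8); '||' is logical OR (level 1)
Higher level binds tighter
'>>' has higher precedence than '||'


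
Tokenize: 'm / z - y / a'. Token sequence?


Scan left to right, longest-match per lexeme
Tokens: ID(m), OP(/), ID(z), OP(-), ID(y), OP(/), ID(a)


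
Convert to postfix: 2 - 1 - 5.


Left to right (same or higher precedence on left)
Postfix: 2 1 - 5 -


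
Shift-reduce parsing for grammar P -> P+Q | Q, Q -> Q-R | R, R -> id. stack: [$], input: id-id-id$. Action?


no handle on stack; shift 'id'
Action: shift


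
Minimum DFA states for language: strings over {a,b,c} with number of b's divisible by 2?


Track (count of b) mod 2: states 0..1, accept at 0
Minimal DFA: 2 states


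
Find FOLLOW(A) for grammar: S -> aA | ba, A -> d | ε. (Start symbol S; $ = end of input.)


$ ∈ FOLLOW(S). For each A -> αBβ: add FIRST(β)\{ε} to FOLLOW(B); if β nullable, add FOLLOW(A).
FOLLOW(A) = {$}


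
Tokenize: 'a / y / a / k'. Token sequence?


Scan left to right, longest-match per lexeme
Tokens: ID(a), OP(/), ID(y), OP(/), ID(a), OP(/), ID(k)


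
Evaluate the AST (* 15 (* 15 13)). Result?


Evaluate inner: (* 15 13) = 195
Evaluate root: (* 15 195) = 2925
Result: 2925


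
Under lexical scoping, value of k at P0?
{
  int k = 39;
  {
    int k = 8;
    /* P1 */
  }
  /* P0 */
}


k declared in the same block as P0
k = 39


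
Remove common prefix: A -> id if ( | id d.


Common prefix: 'id'
Factored: A -> id A', A' -> if ( | d


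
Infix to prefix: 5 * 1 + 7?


left-to-right (same/higher precedence on left): tree is (+ (* 5 1) 7)
Prefix: + * 5 1 7


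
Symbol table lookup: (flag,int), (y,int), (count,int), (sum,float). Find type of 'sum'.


Lookup 'sum' → type float


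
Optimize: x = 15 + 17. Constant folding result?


15 + 17 = 32 at compile time
Optimized: x = 32


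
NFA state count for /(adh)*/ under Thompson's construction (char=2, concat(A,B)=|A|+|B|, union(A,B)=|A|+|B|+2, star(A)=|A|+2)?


Syntax tree has 3 char leaf(s), 0 union(s), 1 star(s)
chars contribute 3×2 = 6; each union adds +2; each star adds +2
Total: 6 + 0 + 2 = 8 states


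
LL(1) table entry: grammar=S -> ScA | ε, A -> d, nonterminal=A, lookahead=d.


For [A, d]: 'd' ∈ FIRST(d)
Entry: A -> d


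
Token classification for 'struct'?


Pattern: reserved word
Type: KEYWORD


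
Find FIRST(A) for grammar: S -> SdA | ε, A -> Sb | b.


Per alternative of A: FIRST(Sb) = {b, d}; FIRST(b) = {b}
FIRST(A) = {b, d}


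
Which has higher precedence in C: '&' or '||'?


'&' is bitwise AND (level 5); '||' is logical OR (level 1)
Higher level binds tighter
'&' has higher precedence than '||'


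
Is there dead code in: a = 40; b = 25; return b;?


a is assigned but never read
Dead: 'a = 40'


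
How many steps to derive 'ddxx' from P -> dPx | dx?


Derivation: P => dPx => ddxx
Steps: 2


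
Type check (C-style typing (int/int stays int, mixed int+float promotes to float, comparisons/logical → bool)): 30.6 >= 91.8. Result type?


Operand types: float >= float
Rule: comparison yields bool
Result type: bool


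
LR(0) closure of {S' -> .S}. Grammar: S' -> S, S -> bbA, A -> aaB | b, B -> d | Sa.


Start: S' -> .S
For each item with dot before a nonterminal B, add B -> .γ for every B-production
Closure: [S' -> .S, S -> .bbA]


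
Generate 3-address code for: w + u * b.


Break into single-operator statements:
t1 = u * b
t2 = w + t1


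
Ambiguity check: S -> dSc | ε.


balanced d^n…c^n: each string has a unique parse
Unambiguous


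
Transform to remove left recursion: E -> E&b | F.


Left-recursive alternatives: E&b; non-recursive: F
Introduce E': E -> FE', E' -> &bE' | ε


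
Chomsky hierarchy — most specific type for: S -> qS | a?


Right-linear: every RHS is a terminal or a terminal followed by one nonterminal
Classification: Type 3 (Regular)


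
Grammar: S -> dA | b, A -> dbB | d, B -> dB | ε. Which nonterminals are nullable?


A nonterminal is nullable iff some alternative derives ε (directly, or every symbol in it is nullable)
Nullable: {B}


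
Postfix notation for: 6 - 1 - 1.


Left to right (same or higher precedence on left)
Postfix: 6 1 - 1 -


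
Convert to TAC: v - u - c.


Break into single-operator statements:
t1 = v - u
t2 = t1 - c


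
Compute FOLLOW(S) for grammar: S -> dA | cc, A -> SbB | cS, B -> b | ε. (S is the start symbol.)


$ ∈ FOLLOW(S). For each A -> αBβ: add FIRST(β)\{ε} to FOLLOW(B); if β nullable, add FOLLOW(A).
FOLLOW(S) = {$, b}


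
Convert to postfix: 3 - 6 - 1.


Left to right (same or higher precedence on left)
Postfix: 3 6 - 1 -


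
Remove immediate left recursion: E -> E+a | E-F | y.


Left-recursive alternatives: E+a, E-F; non-recursive: y
Introduce E': E -> yE', E' -> +aE' | -FE' | ε


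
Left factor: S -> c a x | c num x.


Common prefix: 'c'
Factored: S -> c S', S' -> a x | num x


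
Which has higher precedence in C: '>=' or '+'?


'+' is additive (level 9); '>=' is relational (level 7)
Higher level binds tighter
'+' has higher precedence than '>='


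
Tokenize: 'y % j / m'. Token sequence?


Scan left to right, longest-match per lexeme
Tokens: ID(y), OP(%), ID(j), OP(/), ID(m)


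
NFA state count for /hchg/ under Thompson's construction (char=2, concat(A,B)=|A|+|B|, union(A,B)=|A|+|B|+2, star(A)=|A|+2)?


Syntax tree has 4 char leaf(s), 0 union(s), 0 star(s)
chars contribute 4×2 = 8; each union adds +2; each star adds +2
Total: 8 + 0 + 0 = 8 states


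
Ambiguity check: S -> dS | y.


right-linear, alternatives start with distinct terminals 'd' vs 'y': unique leftmost derivation
Unambiguous


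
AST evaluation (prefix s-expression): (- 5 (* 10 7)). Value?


Evaluate inner: (* 10 7) = 70
Evaluate root: (- 5 70) = -65
Result: -65


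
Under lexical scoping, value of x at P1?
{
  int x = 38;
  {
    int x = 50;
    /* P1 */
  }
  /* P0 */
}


x declared in the same block as P1
x = 50


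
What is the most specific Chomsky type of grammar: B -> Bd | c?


Left-linear: every RHS is a terminal or one nonterminal followed by a terminal
Classification: Type 3 (Regular)


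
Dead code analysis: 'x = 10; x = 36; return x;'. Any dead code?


first assignment to x is overwritten before any read
Dead: 'x = 10'


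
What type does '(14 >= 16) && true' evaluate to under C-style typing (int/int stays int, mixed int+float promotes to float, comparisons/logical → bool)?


Operand types: bool && bool
Rule: logical operators take bool operands and yield bool
Result type: bool


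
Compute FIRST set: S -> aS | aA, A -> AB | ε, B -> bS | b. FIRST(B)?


Per alternative of B: FIRST(bS) = {b}; FIRST(b) = {b}
FIRST(B) = {b}


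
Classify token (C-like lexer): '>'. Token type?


Pattern: operator symbol
Type: OPERATOR


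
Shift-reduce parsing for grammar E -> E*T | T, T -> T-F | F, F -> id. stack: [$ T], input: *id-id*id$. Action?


lookahead ∉ {-} so T won't extend; reduce E -> T
Action: reduce (E -> T)


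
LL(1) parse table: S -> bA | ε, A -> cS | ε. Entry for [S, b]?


For [S, b]: 'b' ∈ FIRST(bA)
Entry: S -> bA


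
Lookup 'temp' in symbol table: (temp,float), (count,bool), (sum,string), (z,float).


Lookup 'temp' → type float


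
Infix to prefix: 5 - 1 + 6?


left-to-right (same/higher precedence on left): tree is (+ (- 5 1) 6)
Prefix: + - 5 1 6


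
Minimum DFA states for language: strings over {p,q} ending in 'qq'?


Track the longest suffix of input matching a prefix of 'qq': 3 classes (prefixes of length 0..2)
Minimal DFA: 3 states


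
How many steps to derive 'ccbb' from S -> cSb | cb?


Derivation: S => cSb => ccbb
Steps: 2


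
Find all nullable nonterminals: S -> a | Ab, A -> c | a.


A nonterminal is nullable iff some alternative derives ε (directly, or every symbol in it is nullable)
Nullable: {}


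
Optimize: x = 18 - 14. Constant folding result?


18 - 14 = 4 at compile time
Optimized: x = 4


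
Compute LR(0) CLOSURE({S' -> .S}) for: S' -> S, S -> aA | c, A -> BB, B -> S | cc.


Start: S' -> .S
For each item with dot before a nonterminal B, add B -> .γ for every B-production
Closure: [S' -> .S, S -> .aA, S -> .c]


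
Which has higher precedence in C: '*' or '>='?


'*' is multiplicative (level 10); '>=' is relational (level 7)
Higher level binds tighter
'*' has higher precedence than '>='


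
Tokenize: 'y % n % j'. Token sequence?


Scan left to right, longest-match per lexeme
Tokens: ID(y), OP(%), ID(n), OP(%), ID(j)


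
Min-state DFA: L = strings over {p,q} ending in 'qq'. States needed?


Track the longest suffix of input matching a prefix of 'qq': 3 classes (prefixes of length 0..2)
Minimal DFA: 3 states


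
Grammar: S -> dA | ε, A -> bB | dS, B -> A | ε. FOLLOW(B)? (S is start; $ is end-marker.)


$ ∈ FOLLOW(S). For each A -> αBβ: add FIRST(β)\{ε} to FOLLOW(B); if β nullable, add FOLLOW(A).
FOLLOW(B) = {$}


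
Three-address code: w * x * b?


Break into single-operator statements:
t1 = w * x
t2 = t1 * b


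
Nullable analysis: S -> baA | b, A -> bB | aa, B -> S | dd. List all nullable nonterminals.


A nonterminal is nullable iff some alternative derives ε (directly, or every symbol in it is nullable)
Nullable: {}


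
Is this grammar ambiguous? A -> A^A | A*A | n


'n^n*n' has two parse trees (no precedence encoded between ^ and *)
Ambiguous


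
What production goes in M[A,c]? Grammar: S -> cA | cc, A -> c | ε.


For [A, c]: 'c' ∈ FIRST(c)
Entry: A -> c


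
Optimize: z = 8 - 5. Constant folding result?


8 - 5 = 3 at compile time
Optimized: z = 3


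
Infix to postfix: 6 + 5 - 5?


Left to right (same or higher precedence on left)
Postfix: 6 5 + 5 -


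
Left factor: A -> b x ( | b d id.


Common prefix: 'b'
Factored: A -> b A', A' -> x ( | d id


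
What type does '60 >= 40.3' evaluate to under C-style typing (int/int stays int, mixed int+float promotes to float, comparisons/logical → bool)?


Operand types: int >= float
Rule: comparison yields bool
Result type: bool


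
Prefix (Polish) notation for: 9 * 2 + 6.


left-to-right (same/higher precedence on left): tree is (+ (* 9 2) 6)
Prefix: + * 9 2 6


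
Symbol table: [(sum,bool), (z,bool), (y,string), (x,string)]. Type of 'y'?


Lookup 'y' → type string


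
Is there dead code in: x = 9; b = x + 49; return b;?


x is read by b's definition; b is returned
No dead code


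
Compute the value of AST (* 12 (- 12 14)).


Evaluate inner: (- 12 14) = -2
Evaluate root: (* 12 -2) = -24
Result: -24


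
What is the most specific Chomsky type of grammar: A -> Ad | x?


Left-linear: every RHS is a terminal or one nonterminal followed by a terminal
Classification: Type 3 (Regular)


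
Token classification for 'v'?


Pattern: letter/underscore followed by alphanumerics, not a keyword
Type: IDENTIFIER


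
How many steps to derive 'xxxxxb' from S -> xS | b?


Derivation: S => xS => xxS => xxxS => xxxxS => xxxxxS => xxxxxb
Steps: 6


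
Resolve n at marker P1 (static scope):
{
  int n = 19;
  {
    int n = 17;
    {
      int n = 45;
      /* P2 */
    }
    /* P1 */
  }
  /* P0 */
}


n declared in the same block as P1
n = 17


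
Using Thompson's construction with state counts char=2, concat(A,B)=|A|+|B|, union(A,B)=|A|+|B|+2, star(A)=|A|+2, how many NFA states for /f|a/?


Syntax tree has 2 char leaf(s), 1 union(s), 0 star(s)
chars contribute 2×2 = 4; each union adds +2; each star adds +2
Total: 4 + 2 + 0 = 6 states


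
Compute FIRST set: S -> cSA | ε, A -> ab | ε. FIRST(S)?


Per alternative of S: FIRST(cSA) = {c}; FIRST(ε) = {ε}
FIRST(S) = {c, ε}


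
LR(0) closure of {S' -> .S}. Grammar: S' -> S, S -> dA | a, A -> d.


Start: S' -> .S
For each item with dot before a nonterminal B, add B -> .γ for every B-production
Closure: [S' -> .S, S -> .dA, S -> .a]


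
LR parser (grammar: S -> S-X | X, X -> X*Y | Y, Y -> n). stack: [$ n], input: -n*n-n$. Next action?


'n' on top is the handle for Y -> n
Action: reduce (Y -> n)


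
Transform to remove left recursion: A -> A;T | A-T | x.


Left-recursive alternatives: A;T, A-T; non-recursive: x
Introduce A': A -> xA', A' -> ;TA' | -TA' | ε


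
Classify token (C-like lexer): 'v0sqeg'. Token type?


Pattern: letter/underscore followed by alphanumerics, not a keyword
Type: IDENTIFIER


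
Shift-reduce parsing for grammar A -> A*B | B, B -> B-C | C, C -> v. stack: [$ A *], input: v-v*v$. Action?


no handle ('A*' is not any RHS); shift 'v'
Action: shift


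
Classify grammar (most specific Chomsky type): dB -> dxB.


LHS has context (more than one symbol) and |LHS| ≤ |RHS|
Classification: Type 1 (Context-Sensitive)


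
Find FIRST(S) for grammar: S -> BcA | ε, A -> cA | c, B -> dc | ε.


Per alternative of S: FIRST(BcA) = {c, d}; FIRST(ε) = {ε}
FIRST(S) = {c, d, ε}


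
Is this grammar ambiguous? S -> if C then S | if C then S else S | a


dangling else: 'if C then if C then a else a' parses two ways
Ambiguous


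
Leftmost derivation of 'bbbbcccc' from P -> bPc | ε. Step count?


Derivation: P => bPc => bbPcc => bbbPccc => bbbbPcccc => bbbbcccc
Steps: 5


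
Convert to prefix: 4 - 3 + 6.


left-to-right (same/higher precedence on left): tree is (+ (- 4 3) 6)
Prefix: + - 4 3 6


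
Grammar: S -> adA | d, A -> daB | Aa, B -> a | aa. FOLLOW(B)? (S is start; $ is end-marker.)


$ ∈ FOLLOW(S). For each A -> αBβ: add FIRST(β)\{ε} to FOLLOW(B); if β nullable, add FOLLOW(A).
FOLLOW(B) = {$, a}


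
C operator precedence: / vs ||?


'/' is multiplicative (level 10); '||' is logical OR (level 1)
Higher level binds tighter
'/' has higher precedence than '||'


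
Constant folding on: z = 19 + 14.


19 + 14 = 33 at compile time
Optimized: z = 33


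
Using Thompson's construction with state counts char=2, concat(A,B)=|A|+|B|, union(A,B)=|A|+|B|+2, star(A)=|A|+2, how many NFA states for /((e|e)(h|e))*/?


Syntax tree has 4 char leaf(s), 2 union(s), 1 star(s)
chars contribute 4×2 = 8; each union adds +2; each star adds +2
Total: 8 + 4 + 2 = 14 states


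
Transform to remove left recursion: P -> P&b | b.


Left-recursive alternatives: P&b; non-recursive: b
Introduce P': P -> bP', P' -> &bP' | ε


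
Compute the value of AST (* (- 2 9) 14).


Evaluate inner: (- 2 9) = -7
Evaluate root: (* -7 14) = -98
Result: -98


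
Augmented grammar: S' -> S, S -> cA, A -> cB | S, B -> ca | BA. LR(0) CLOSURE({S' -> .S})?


Start: S' -> .S
For each item with dot before a nonterminal B, add B -> .γ for every B-production
Closure: [S' -> .S, S -> .cA]


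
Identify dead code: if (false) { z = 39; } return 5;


condition is constant false, so the whole block is unreachable
Dead: 'if (false) { z = 39; }'


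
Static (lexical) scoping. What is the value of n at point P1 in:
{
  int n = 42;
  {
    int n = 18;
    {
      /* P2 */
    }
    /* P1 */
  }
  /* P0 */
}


n declared in the same block as P1
n = 18


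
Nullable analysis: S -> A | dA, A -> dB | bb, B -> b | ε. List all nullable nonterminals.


A nonterminal is nullable iff some alternative derives ε (directly, or every symbol in it is nullable)
Nullable: {B}


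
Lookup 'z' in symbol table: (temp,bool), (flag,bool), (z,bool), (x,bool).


Lookup 'z' → type bool


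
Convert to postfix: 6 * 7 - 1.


Left to right (same or higher precedence on left)
Postfix: 6 7 * 1 -


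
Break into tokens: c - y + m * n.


Scan left to right, longest-match per lexeme
Tokens: ID(c), OP(-), ID(y), OP(+), ID(m), OP(*), ID(n)


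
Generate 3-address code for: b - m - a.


Break into single-operator statements:
t1 = b - m
t2 = t1 - a


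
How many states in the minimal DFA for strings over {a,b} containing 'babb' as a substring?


KMP-style automaton: 4 progress states + 1 absorbing accept = 5
Minimal DFA: 5 states


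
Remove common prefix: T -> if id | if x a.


Common prefix: 'if'
Factored: T -> if T', T' -> id | x a


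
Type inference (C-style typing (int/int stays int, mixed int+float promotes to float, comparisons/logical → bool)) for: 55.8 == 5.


Operand types: float == int
Rule: comparison yields bool
Result type: bool


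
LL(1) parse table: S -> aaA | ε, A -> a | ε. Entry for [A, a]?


For [A, a]: 'a' ∈ FIRST(a)
Entry: A -> a


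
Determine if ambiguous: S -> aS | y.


right-linear, alternatives start with distinct terminals 'a' vs 'y': unique leftmost derivation
Unambiguous


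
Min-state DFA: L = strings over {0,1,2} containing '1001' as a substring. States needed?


KMP-style automaton: 4 progress states + 1 absorbing accept = 5
Minimal DFA: 5 states


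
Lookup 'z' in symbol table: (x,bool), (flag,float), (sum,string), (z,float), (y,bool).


Lookup 'z' → type float


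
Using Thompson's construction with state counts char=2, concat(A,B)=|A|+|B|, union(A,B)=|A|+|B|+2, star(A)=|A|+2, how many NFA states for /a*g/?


Syntax tree has 2 char leaf(s), 0 union(s), 1 star(s)
chars contribute 2×2 = 4; each union adds +2; each star adds +2
Total: 4 + 0 + 2 = 6 states


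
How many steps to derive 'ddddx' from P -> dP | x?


Derivation: P => dP => ddP => dddP => ddddP => ddddx
Steps: 5


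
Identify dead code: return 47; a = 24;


statement follows a return and is unreachable
Dead: 'a = 24'


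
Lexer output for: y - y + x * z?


Scan left to right, longest-match per lexeme
Tokens: ID(y), OP(-), ID(y), OP(+), ID(x), OP(*), ID(z)


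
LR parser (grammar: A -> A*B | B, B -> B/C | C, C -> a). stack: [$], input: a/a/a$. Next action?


no handle on stack; shift 'a'
Action: shift


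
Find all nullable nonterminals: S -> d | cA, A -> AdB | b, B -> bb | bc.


A nonterminal is nullable iff some alternative derives ε (directly, or every symbol in it is nullable)
Nullable: {}


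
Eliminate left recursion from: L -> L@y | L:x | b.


Left-recursive alternatives: L@y, L:x; non-recursive: b
Introduce L': L -> bL', L' -> @yL' | :xL' | ε


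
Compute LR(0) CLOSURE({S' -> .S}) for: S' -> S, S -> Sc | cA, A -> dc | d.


Start: S' -> .S
For each item with dot before a nonterminal B, add B -> .γ for every B-production
Closure: [S' -> .S, S -> .Sc, S -> .cA]


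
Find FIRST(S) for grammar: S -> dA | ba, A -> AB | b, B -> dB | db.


Per alternative of S: FIRST(dA) = {d}; FIRST(ba) = {b}
FIRST(S) = {b, d}


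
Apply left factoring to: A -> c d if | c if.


Common prefix: 'c'
Factored: A -> c A', A' -> d if | if


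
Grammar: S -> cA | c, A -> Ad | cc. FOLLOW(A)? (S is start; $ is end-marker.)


$ ∈ FOLLOW(S). For each A -> αBβ: add FIRST(β)\{ε} to FOLLOW(B); if β nullable, add FOLLOW(A).
FOLLOW(A) = {$, d}


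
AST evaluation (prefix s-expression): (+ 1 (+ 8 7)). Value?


Evaluate inner: (+ 8 7) = 15
Evaluate root: (+ 1 15) = 16
Result: 16


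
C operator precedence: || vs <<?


'<<' is shift (level 8); '||' is logical OR (level 1)
Higher level binds tighter
'<<' has higher precedence than '||'


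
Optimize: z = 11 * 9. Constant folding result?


11 * 9 = 99 at compile time
Optimized: z = 99


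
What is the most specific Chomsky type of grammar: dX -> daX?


LHS has context (more than one symbol) and |LHS| ≤ |RHS|
Classification: Type 1 (Context-Sensitive)


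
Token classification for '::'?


Pattern: operator symbol
Type: OPERATOR


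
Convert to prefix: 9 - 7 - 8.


left-to-right (same/higher precedence on left): tree is (- (- 9 7) 8)
Prefix: - - 9 7 8


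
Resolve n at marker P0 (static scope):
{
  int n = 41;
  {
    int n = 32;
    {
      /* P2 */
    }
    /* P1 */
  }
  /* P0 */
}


n declared in the same block as P0
n = 41


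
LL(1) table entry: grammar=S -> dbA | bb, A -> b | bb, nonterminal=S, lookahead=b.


For [S, b]: 'b' ∈ FIRST(bb)
Entry: S -> bb


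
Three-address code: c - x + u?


Break into single-operator statements:
t1 = c - x
t2 = t1 + u


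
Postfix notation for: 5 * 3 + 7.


Left to right (same or higher precedence on left)
Postfix: 5 3 * 7 +


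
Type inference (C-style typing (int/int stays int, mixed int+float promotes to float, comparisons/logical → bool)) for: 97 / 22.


Operand types: int / int
Rule: mixed int/float promotes to float; int/int stays int
Result type: int


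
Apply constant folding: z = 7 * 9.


7 * 9 = 63 at compile time
Optimized: z = 63


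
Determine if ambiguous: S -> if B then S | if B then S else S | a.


dangling else: 'if B then if B then a else a' parses two ways
Ambiguous


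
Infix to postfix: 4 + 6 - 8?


Left to right (same or higher precedence on left)
Postfix: 4 6 + 8 -


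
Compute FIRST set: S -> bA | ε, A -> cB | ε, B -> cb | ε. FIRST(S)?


Per alternative of S: FIRST(bA) = {b}; FIRST(ε) = {ε}
FIRST(S) = {b, ε}


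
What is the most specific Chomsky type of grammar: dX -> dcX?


LHS has context (more than one symbol) and |LHS| ≤ |RHS|
Classification: Type 1 (Context-Sensitive)


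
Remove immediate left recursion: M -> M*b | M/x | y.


Left-recursive alternatives: M*b, M/x; non-recursive: y
Introduce M': M -> yM', M' -> *bM' | /xM' | ε


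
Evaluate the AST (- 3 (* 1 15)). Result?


Evaluate inner: (* 1 15) = 15
Evaluate root: (- 3 15) = -12
Result: -12


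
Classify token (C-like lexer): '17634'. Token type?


Pattern: digits only
Type: INTEGER_LITERAL


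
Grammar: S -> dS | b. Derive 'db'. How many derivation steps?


Derivation: S => dS => db
Steps: 2


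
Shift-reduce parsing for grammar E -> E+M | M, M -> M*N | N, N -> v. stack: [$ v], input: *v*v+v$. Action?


'v' on top is the handle for N -> v
Action: reduce (N -> v)


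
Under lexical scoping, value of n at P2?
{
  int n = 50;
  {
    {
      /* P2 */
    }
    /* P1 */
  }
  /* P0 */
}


P2's block does not declare n; resolves to the enclosing declaration at depth 0
n = 50


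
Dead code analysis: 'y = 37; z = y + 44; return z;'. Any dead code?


y is read by z's definition; z is returned
No dead code


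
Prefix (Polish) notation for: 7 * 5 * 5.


left-to-right (same/higher precedence on left): tree is (* (* 7 5) 5)
Prefix: * * 7 5 5


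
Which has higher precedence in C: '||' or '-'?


'-' is additive (level 9); '||' is logical OR (level 1)
Higher level binds tighter
'-' has higher precedence than '||'


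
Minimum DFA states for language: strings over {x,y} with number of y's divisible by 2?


Track (count of y) mod 2: states 0..1, accept at 0
Minimal DFA: 2 states


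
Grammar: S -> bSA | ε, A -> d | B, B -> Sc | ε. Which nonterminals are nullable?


A nonterminal is nullable iff some alternative derives ε (directly, or every symbol in it is nullable)
Nullable: {A, B, S}


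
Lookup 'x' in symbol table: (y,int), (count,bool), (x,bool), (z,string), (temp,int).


Lookup 'x' → type bool


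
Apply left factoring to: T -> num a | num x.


Common prefix: 'num'
Factored: T -> num T', T' -> a | x


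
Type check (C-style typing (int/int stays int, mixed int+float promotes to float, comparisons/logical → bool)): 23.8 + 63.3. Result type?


Operand types: float + float
Rule: mixed int/float promotes to float; int/int stays int
Result type: float


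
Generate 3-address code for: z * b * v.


Break into single-operator statements:
t1 = z * b
t2 = t1 * v


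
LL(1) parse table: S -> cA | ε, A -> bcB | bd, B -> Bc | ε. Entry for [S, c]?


For [S, c]: 'c' ∈ FIRST(cA)
Entry: S -> cA


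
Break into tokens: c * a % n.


Scan left to right, longest-match per lexeme
Tokens: ID(c), OP(*), ID(a), OP(%), ID(n)


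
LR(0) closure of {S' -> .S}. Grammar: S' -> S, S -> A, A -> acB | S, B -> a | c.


Start: S' -> .S
For each item with dot before a nonterminal B, add B -> .γ for every B-production
Closure: [S' -> .S, S -> .A, A -> .acB, A -> .S]


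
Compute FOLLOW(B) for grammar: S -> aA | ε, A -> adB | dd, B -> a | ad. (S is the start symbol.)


$ ∈ FOLLOW(S). For each A -> αBβ: add FIRST(β)\{ε} to FOLLOW(B); if β nullable, add FOLLOW(A).
FOLLOW(B) = {$}


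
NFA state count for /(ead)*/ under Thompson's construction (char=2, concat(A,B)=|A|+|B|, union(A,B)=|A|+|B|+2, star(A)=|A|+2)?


Syntax tree has 3 char leaf(s), 0 union(s), 1 star(s)
chars contribute 3×2 = 6; each union adds +2; each star adds +2
Total: 6 + 0 + 2 = 8 states


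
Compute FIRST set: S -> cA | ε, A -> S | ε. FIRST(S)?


Per alternative of S: FIRST(cA) = {c}; FIRST(ε) = {ε}
FIRST(S) = {c, ε}


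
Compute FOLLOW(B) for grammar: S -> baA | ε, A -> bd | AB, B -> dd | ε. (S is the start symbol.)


$ ∈ FOLLOW(S). For each A -> αBβ: add FIRST(β)\{ε} to FOLLOW(B); if β nullable, add FOLLOW(A).
FOLLOW(B) = {$, d}


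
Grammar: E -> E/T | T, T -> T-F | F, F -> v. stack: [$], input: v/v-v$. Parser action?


no handle on stack; shift 'v'
Action: shift


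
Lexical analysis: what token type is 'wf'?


Pattern: letter/underscore followed by alphanumerics, not a keyword
Type: IDENTIFIER


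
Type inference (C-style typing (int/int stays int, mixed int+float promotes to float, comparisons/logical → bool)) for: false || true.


Operand types: bool || bool
Rule: logical operators take bool operands and yield bool
Result type: bool


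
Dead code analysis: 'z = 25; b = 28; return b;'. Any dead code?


z is assigned but never read
Dead: 'z = 25'


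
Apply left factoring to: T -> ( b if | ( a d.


Common prefix: '('
Factored: T -> ( T', T' -> b if | a d


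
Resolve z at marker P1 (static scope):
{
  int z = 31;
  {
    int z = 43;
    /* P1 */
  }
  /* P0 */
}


z declared in the same block as P1
z = 43


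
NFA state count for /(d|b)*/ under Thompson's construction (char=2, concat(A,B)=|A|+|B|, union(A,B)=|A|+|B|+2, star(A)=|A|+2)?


Syntax tree has 2 char leaf(s), 1 union(s), 1 star(s)
chars contribute 2×2 = 4; each union adds +2; each star adds +2
Total: 4 + 2 + 2 = 8 states


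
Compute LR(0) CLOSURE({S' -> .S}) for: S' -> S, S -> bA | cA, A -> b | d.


Start: S' -> .S
For each item with dot before a nonterminal B, add B -> .γ for every B-production
Closure: [S' -> .S, S -> .bA, S -> .cA]


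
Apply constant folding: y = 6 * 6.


6 * 6 = 36 at compile time
Optimized: y = 36


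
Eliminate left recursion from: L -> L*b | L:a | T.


Left-recursive alternatives: L*b, L:a; non-recursive: T
Introduce L': L -> TL', L' -> *bL' | :aL' | ε


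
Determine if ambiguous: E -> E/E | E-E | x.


'x/x-x' has two parse trees (no precedence encoded between / and -)
Ambiguous


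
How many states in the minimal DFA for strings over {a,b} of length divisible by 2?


Track length mod 2: states 0..1, accept at 0
Minimal DFA: 2 states


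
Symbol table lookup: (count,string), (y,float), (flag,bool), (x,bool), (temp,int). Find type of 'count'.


Lookup 'count' → type string


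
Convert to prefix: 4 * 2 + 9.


left-to-right (same/higher precedence on left): tree is (+ (* 4 2) 9)
Prefix: + * 4 2 9


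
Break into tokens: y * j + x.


Scan left to right, longest-match per lexeme
Tokens: ID(y), OP(*), ID(j), OP(+), ID(x)


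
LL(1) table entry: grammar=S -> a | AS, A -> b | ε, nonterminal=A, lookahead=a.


For [A, a]: ε is nullable and 'a' ∈ FOLLOW(A)
Entry: A -> ε


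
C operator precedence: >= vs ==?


'>=' is relational (level 7); '==' is equality (level 6)
Higher level binds tighter
'>=' has higher precedence than '=='


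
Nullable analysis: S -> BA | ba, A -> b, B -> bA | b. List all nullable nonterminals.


A nonterminal is nullable iff some alternative derives ε (directly, or every symbol in it is nullable)
Nullable: {}


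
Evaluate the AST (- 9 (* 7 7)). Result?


Evaluate inner: (* 7 7) = 49
Evaluate root: (- 9 49) = -40
Result: -40


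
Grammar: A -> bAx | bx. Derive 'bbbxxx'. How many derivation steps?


Derivation: A => bAx => bbAxx => bbbxxx
Steps: 3


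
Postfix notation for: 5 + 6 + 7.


Left to right (same or higher precedence on left)
Postfix: 5 6 + 7 +


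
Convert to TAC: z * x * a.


Break into single-operator statements:
t1 = z * x
t2 = t1 * a


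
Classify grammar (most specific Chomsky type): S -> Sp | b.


Left-linear: every RHS is a terminal or one nonterminal followed by a terminal
Classification: Type 3 (Regular)


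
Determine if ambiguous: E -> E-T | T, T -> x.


precedence layered via separate nonterminal T: deterministic
Unambiguous


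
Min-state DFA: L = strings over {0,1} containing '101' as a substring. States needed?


KMP-style automaton: 3 progress states + 1 absorbing accept = 4
Minimal DFA: 4 states


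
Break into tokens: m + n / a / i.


Scan left to right, longest-match per lexeme
Tokens: ID(m), OP(+), ID(n), OP(/), ID(a), OP(/), ID(i)


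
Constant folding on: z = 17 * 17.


17 * 17 = 289 at compile time
Optimized: z = 289


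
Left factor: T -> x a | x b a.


Common prefix: 'x'
Factored: T -> x T', T' -> a | b a


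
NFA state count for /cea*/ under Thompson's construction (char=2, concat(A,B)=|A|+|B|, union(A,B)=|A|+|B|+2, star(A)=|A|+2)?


Syntax tree has 3 char leaf(s), 0 union(s), 1 star(s)
chars contribute 3×2 = 6; each union adds +2; each star adds +2
Total: 6 + 0 + 2 = 8 states


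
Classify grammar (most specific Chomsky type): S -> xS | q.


Right-linear: every RHS is a terminal or a terminal followed by one nonterminal
Classification: Type 3 (Regular)


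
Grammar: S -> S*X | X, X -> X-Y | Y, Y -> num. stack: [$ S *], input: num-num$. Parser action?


no handle ('S*' is not any RHS); shift 'num'
Action: shift


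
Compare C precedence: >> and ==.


'>>' is shift (level 8); '==' is equality (level 6)
Higher level binds tighter
'>>' has higher precedence than '=='


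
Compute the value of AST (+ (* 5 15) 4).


Evaluate inner: (* 5 15) = 75
Evaluate root: (+ 75 4) = 79
Result: 79


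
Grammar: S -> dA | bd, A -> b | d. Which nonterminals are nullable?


A nonterminal is nullable iff some alternative derives ε (directly, or every symbol in it is nullable)
Nullable: {}


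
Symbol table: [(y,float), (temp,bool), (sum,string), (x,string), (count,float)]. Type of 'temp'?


Lookup 'temp' → type bool


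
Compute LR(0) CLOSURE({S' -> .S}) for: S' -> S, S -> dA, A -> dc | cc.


Start: S' -> .S
For each item with dot before a nonterminal B, add B -> .γ for every B-production
Closure: [S' -> .S, S -> .dA]


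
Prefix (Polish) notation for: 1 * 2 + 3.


left-to-right (same/higher precedence on left): tree is (+ (* 1 2) 3)
Prefix: + * 1 2 3


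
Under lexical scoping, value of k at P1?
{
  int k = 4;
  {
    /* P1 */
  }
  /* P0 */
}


P1's block does not declare k; resolves to the enclosing declaration at depth 0
k = 4


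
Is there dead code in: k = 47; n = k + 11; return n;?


k is read by n's definition; n is returned
No dead code


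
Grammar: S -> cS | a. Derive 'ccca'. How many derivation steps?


Derivation: S => cS => ccS => cccS => ccca
Steps: 4


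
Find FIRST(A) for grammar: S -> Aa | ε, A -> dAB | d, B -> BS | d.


Per alternative of A: FIRST(dAB) = {d}; FIRST(d) = {d}
FIRST(A) = {d}


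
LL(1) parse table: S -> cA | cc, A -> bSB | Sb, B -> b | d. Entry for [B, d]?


For [B, d]: 'd' ∈ FIRST(d)
Entry: B -> d


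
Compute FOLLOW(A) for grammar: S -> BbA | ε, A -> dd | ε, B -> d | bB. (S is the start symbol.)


$ ∈ FOLLOW(S). For each A -> αBβ: add FIRST(β)\{ε} to FOLLOW(B); if β nullable, add FOLLOW(A).
FOLLOW(A) = {$}


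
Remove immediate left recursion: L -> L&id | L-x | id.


Left-recursive alternatives: L&id, L-x; non-recursive: id
Introduce L': L -> idL', L' -> &idL' | -xL' | ε


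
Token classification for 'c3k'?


Pattern: letter/underscore followed by alphanumerics, not a keyword
Type: IDENTIFIER


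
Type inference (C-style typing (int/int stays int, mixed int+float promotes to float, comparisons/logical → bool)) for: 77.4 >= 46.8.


Operand types: float >= float
Rule: comparison yields bool
Result type: bool


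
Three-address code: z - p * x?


Break into single-operator statements:
t1 = p * x
t2 = z - t1


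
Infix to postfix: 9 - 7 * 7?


* has higher precedence, evaluate 7*7 first
Postfix: 9 7 7 * -


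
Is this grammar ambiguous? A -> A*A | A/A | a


'a*a/a' has two parse trees (no precedence encoded between * and /)
Ambiguous


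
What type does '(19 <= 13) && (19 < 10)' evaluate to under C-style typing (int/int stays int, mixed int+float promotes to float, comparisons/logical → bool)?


Operand types: bool && bool
Rule: logical operators take bool operands and yield bool
Result type: bool


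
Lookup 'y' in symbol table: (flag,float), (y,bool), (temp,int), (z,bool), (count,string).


Lookup 'y' → type bool


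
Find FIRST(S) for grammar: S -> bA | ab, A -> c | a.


Per alternative of S: FIRST(bA) = {b}; FIRST(ab) = {a}
FIRST(S) = {a, b}


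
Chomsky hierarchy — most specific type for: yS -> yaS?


LHS has context (more than one symbol) and |LHS| ≤ |RHS|
Classification: Type 1 (Context-Sensitive)


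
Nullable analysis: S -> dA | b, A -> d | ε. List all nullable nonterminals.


A nonterminal is nullable iff some alternative derives ε (directly, or every symbol in it is nullable)
Nullable: {A}


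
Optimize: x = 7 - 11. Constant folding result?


7 - 11 = -4 at compile time
Optimized: x = -4


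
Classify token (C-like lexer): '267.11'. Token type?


Pattern: digits with a decimal point
Type: FLOAT_LITERAL


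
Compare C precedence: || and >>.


'>>' is shift (level 8); '||' is logical OR (level 1)
Higher level binds tighter
'>>' has higher precedence than '||'


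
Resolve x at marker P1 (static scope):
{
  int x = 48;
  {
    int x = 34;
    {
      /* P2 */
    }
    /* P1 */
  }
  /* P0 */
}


x declared in the same block as P1
x = 34


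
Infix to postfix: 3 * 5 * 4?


Left to right (same or higher precedence on left)
Postfix: 3 5 * 4 *


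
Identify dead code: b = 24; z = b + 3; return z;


b is read by z's definition; z is returned
No dead code


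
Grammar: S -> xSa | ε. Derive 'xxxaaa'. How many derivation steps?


Derivation: S => xSa => xxSaa => xxxSaaa => xxxaaa
Steps: 4


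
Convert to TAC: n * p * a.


Break into single-operator statements:
t1 = n * p
t2 = t1 * a


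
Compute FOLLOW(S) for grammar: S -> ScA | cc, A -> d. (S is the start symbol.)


$ ∈ FOLLOW(S). For each A -> αBβ: add FIRST(β)\{ε} to FOLLOW(B); if β nullable, add FOLLOW(A).
FOLLOW(S) = {$, c}


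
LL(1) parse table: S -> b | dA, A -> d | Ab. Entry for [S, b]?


For [S, b]: 'b' ∈ FIRST(b)
Entry: S -> b


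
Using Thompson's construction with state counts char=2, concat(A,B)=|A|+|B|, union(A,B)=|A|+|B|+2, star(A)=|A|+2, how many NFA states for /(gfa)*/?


Syntax tree has 3 char leaf(s), 0 union(s), 1 star(s)
chars contribute 3×2 = 6; each union adds +2; each star adds +2
Total: 6 + 0 + 2 = 8 states
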